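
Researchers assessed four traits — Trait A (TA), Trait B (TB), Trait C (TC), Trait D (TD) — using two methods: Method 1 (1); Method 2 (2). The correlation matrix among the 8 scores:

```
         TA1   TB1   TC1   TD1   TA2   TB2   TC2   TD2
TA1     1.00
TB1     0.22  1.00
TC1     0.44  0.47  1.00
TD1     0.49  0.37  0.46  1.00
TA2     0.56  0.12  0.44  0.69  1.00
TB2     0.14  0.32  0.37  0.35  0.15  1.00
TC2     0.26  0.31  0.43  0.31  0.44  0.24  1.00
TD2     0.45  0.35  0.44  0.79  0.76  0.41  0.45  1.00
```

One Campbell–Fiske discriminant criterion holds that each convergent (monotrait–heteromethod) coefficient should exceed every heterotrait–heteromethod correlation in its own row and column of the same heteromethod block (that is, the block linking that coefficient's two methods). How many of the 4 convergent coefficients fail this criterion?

3

Convergent coefficients and their comparison sets:
TA (methods 1·2): 0.56 vs {0.14, 0.12, 0.26, 0.44, 0.45, 0.69} → fail.
TB (methods 1·2): 0.32 vs {0.12, 0.14, 0.31, 0.37, 0.35, 0.35} → fail.
TC (methods 1·2): 0.43 vs {0.44, 0.26, 0.37, 0.31, 0.44, 0.31} → fail.
TD (methods 1·2): 0.79 vs {0.69, 0.45, 0.35, 0.35, 0.31, 0.44} → pass.
3 of 4 fail.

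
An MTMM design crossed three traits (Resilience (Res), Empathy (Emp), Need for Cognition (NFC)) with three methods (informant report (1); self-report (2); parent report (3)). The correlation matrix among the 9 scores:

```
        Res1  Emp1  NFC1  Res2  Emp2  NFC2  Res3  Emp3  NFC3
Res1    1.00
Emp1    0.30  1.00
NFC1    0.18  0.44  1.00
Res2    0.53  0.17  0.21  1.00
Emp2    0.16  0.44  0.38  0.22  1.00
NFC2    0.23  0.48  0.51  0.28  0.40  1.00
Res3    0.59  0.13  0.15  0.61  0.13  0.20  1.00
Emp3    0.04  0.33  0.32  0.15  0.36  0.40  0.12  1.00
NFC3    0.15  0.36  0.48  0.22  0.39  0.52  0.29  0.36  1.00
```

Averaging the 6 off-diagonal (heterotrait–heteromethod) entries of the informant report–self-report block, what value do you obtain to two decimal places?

0.27

HTHM values (method 1 × method 2): 0.16, 0.23, 0.17, 0.48, 0.21, 0.38; mean = 1.63/6 = 0.27.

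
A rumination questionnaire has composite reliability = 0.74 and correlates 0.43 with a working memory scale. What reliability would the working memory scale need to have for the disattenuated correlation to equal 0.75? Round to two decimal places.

r_true = r_obs / √(r_xx · r_yy) ⇒ 0.75 = 0.43 / √(0.74 · r_yy).
√(0.74 · r_yy) = 0.43 / 0.75 = 0.5733; 0.74 · r_yy = 0.3287; r_yy = 0.3287 / 0.74 ≈ 0.44.

0.44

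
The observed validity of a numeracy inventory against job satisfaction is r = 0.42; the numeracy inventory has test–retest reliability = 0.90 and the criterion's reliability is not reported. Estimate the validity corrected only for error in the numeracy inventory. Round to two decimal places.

0.44

Single correction: r_c = r_obs / √r_xx = 0.42 / √0.90 = 0.42 / 0.9487 ≈ 0.44.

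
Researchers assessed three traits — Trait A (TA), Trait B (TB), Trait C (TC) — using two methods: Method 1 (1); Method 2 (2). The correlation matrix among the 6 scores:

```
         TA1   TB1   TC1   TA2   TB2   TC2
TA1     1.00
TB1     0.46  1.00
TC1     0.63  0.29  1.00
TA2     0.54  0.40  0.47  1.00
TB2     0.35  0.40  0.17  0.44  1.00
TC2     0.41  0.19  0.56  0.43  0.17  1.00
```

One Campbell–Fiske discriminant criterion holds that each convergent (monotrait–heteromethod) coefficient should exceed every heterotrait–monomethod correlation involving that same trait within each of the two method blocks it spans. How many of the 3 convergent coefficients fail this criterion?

3

Checking each validity diagonal entry against its comparison values:
TA (methods 1·2): 0.54 vs {0.46, 0.44, 0.63, 0.43} → fail.
TB (methods 1·2): 0.40 vs {0.46, 0.44, 0.29, 0.17} → fail.
TC (methods 1·2): 0.56 vs {0.63, 0.43, 0.29, 0.17} → fail.
3 of 3 fail.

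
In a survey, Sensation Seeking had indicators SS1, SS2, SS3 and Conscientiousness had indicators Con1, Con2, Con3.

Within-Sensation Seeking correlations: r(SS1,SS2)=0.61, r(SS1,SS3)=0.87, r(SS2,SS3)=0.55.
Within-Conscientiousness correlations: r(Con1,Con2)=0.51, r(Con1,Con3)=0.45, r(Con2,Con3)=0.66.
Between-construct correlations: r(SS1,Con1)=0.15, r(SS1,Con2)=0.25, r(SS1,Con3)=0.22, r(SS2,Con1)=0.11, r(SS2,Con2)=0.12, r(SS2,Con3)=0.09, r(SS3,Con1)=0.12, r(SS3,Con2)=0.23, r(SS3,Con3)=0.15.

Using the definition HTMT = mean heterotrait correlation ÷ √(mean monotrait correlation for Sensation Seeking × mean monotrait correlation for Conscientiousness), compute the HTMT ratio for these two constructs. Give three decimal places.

Mean heterotrait r = 1.44/9 = 0.1600.
Mean within-SS = 2.03/3 = 0.6767; mean within-Con = 1.62/3 = 0.5400.
Geometric mean = √(0.6767 × 0.5400) = 0.6045.
HTMT = 0.1600 / 0.6045 = 0.265.

0.265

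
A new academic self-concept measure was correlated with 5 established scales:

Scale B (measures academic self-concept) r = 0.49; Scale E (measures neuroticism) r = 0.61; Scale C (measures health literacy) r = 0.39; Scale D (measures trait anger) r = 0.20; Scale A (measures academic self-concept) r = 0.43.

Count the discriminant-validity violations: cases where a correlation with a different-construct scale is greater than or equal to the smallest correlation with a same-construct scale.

1

Convergent (same construct = academic self-concept): Scale B, Scale A.
Smallest convergent = 0.43. Discriminant values: 0.61, 0.39, 0.20; count ≥ 0.43 → 1.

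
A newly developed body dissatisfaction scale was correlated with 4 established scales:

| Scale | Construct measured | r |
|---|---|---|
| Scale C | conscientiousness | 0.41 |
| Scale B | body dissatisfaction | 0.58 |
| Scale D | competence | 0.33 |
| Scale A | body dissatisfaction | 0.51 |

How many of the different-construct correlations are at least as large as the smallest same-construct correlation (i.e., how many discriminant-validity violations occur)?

Convergent (same construct = body dissatisfaction): Scale B, Scale A.
Smallest convergent = 0.51. Discriminant values: 0.41, 0.33; count ≥ 0.51 → 0.

0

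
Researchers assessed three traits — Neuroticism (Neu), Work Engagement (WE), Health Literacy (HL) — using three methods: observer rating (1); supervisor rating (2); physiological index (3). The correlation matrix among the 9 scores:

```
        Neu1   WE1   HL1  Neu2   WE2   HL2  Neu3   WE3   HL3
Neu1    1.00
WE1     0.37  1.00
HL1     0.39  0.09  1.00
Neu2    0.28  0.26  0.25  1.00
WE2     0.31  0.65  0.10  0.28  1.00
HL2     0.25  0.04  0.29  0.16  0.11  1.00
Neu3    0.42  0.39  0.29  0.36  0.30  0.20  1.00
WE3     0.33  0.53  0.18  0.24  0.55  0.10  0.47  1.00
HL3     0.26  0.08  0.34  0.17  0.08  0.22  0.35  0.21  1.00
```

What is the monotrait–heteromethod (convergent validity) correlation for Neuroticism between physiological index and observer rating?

0.42

Same trait (Neu), different methods: r(Neu3, Neu1) = 0.42.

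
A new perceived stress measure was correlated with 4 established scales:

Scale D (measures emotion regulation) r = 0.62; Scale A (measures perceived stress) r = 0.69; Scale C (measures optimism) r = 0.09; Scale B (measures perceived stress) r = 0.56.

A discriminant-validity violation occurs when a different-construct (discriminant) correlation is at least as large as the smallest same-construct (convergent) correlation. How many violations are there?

1

Convergent (same construct = perceived stress): Scale A, Scale B.
Smallest convergent = 0.56. Discriminant values: 0.62, 0.09; count ≥ 0.56 → 1.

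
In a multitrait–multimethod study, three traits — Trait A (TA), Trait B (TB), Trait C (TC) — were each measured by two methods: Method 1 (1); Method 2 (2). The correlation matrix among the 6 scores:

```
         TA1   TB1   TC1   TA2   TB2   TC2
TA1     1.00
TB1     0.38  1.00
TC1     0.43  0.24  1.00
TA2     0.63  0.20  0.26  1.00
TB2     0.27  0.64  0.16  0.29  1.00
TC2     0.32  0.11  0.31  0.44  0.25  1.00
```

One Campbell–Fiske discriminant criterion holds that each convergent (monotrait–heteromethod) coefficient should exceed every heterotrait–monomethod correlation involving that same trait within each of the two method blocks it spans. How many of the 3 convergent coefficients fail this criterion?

1

Convergent coefficients and their comparison sets:
TA (methods 1·2): 0.63 vs {0.38, 0.29, 0.43, 0.44} → pass.
TB (methods 1·2): 0.64 vs {0.38, 0.29, 0.24, 0.25} → pass.
TC (methods 1·2): 0.31 vs {0.43, 0.44, 0.24, 0.25} → fail.
1 of 3 fail.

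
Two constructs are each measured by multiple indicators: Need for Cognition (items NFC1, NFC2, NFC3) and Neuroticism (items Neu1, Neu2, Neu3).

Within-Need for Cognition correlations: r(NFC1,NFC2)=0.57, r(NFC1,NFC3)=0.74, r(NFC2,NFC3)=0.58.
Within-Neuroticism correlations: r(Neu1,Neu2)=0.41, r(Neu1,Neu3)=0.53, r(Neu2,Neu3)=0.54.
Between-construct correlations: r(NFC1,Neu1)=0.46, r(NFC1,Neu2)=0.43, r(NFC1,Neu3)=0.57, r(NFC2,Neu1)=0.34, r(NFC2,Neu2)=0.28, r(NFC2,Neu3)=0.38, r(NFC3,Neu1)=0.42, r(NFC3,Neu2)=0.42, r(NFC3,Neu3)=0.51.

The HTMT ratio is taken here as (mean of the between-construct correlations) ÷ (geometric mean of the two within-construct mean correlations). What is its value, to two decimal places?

0.76

Mean between = 3.81/9 = 0.4233.
Mean within-NFC = 1.89/3 = 0.6300; mean within-Neu = 1.48/3 = 0.4933.
Geometric mean = √(0.6300 × 0.4933) = 0.5575.
HTMT = 0.4233 / 0.5575 = 0.76.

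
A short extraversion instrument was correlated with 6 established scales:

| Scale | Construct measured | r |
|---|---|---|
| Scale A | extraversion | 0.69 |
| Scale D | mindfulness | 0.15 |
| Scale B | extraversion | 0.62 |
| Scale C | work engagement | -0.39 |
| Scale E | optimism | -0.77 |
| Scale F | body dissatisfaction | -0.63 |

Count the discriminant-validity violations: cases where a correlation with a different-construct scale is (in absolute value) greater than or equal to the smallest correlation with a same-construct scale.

Convergent (same construct = extraversion): Scale A, Scale B.
Smallest convergent = 0.62. Discriminant |r|: 0.15, 0.39, 0.77, 0.63; count ≥ 0.62 → 2.

2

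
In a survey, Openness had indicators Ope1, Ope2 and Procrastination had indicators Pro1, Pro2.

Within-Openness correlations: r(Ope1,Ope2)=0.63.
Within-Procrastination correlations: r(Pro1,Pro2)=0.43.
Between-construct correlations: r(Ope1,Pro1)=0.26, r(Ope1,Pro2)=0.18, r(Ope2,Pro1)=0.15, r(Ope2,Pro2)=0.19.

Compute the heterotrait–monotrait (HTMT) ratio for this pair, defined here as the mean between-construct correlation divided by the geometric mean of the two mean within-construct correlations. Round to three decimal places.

Mean heterotrait r = 0.78/4 = 0.1950.
Mean within-Ope = 0.63/1 = 0.6300; mean within-Pro = 0.43/1 = 0.4300.
Geometric mean = √(0.6300 × 0.4300) = 0.5205.
HTMT = 0.1950 / 0.5205 = 0.375.

0.375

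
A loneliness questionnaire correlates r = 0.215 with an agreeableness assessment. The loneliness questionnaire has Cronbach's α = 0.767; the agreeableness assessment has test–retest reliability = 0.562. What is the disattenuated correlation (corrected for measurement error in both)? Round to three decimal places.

0.327

r_true = r_obs / √(r_xx · r_yy) = 0.215 / √(0.767 × 0.562) = 0.215 / √0.431054 = 0.215 / 0.6565 ≈ 0.327.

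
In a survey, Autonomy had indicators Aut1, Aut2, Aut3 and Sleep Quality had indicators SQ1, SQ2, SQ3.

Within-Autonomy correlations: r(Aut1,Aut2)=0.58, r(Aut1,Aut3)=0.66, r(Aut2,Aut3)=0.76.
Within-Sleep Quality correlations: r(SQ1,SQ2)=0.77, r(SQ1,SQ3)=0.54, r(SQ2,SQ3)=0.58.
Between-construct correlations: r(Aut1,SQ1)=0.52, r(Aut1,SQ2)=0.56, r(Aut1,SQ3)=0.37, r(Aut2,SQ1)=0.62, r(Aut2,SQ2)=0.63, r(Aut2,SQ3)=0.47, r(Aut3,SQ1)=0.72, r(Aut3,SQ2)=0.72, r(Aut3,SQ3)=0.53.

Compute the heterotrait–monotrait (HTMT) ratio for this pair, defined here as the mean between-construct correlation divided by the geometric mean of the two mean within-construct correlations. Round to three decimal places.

0.881

Mean between = 5.14/9 = 0.5711.
Mean within-Aut = 2.00/3 = 0.6667; mean within-SQ = 1.89/3 = 0.6300.
Geometric mean = √(0.6667 × 0.6300) = 0.6481.
HTMT = 0.5711 / 0.6481 = 0.881.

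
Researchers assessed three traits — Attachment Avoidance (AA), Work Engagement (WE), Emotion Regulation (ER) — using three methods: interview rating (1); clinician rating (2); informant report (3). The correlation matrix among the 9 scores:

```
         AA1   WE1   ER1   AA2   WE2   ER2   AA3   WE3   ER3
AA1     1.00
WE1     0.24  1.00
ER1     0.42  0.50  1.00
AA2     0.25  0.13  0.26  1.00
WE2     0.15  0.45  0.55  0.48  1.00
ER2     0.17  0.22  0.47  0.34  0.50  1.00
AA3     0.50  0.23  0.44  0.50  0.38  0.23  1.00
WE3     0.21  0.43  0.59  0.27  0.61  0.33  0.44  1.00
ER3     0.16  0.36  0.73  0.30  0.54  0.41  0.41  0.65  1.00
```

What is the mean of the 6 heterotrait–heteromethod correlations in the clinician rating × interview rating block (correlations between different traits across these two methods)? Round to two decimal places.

HTHM values (method 2 × method 1): 0.13, 0.26, 0.15, 0.55, 0.17, 0.22; mean = 1.48/6 = 0.25.

0.25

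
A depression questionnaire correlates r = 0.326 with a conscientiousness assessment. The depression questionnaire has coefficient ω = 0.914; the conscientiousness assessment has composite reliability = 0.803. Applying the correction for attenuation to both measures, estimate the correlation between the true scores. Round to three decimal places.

0.381

r_true = r_obs / √(r_xx · r_yy) = 0.326 / √(0.914 × 0.803) = 0.326 / √0.733942 = 0.326 / 0.8567 ≈ 0.381.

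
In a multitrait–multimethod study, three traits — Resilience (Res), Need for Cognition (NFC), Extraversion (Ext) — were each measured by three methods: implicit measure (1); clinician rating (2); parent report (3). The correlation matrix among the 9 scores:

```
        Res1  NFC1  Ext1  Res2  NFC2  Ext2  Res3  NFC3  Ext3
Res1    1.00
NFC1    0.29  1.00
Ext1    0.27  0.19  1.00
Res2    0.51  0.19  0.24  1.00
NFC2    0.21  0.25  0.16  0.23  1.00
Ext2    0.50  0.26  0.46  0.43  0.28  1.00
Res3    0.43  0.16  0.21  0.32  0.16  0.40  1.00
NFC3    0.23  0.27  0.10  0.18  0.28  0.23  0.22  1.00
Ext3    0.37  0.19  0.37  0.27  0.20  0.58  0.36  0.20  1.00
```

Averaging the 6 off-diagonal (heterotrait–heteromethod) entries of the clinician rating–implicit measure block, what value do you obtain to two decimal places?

HTHM values (method 2 × method 1): 0.19, 0.24, 0.21, 0.16, 0.50, 0.26; mean = 1.56/6 = 0.26.

0.26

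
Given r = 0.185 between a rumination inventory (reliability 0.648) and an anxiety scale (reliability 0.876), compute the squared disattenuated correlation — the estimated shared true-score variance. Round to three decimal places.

Disattenuated r = 0.185 / √(0.648 × 0.876) = 0.185 / 0.7534 = 0.2456.
Shared true-score variance = 0.2456² = 0.0603 ≈ 0.060.

0.060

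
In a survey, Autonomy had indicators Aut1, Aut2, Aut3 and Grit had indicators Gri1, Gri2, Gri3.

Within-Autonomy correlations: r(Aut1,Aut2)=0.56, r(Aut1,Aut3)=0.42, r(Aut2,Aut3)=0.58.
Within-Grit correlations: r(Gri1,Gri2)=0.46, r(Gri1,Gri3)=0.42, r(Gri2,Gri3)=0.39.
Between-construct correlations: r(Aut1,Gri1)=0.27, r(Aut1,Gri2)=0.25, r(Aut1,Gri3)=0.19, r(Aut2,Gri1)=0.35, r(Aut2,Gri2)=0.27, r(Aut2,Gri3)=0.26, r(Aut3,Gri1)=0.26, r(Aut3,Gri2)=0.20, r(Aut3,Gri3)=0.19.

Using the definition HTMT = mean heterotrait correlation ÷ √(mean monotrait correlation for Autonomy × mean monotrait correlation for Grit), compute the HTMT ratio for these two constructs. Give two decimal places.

0.53

Between-construct mean = 2.24/9 = 0.2489.
Mean within-Aut = 1.56/3 = 0.5200; mean within-Gri = 1.27/3 = 0.4233.
Geometric mean = √(0.5200 × 0.4233) = 0.4692.
HTMT = 0.2489 / 0.4692 = 0.53.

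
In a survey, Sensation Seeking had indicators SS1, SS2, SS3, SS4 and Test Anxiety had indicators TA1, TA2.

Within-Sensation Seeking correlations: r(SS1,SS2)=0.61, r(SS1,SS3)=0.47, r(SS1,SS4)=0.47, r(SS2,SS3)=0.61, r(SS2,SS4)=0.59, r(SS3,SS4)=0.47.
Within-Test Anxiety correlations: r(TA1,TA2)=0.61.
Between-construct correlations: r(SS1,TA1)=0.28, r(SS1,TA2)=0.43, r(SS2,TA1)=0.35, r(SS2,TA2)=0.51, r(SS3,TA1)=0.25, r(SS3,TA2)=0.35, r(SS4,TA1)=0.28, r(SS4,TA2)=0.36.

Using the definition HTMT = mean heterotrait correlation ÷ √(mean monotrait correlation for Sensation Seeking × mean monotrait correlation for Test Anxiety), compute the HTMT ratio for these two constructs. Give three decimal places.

Mean heterotrait r = 2.81/8 = 0.3513.
Mean within-SS = 3.22/6 = 0.5367; mean within-TA = 0.61/1 = 0.6100.
Geometric mean = √(0.5367 × 0.6100) = 0.5722.
HTMT = 0.3513 / 0.5722 = 0.614.

0.614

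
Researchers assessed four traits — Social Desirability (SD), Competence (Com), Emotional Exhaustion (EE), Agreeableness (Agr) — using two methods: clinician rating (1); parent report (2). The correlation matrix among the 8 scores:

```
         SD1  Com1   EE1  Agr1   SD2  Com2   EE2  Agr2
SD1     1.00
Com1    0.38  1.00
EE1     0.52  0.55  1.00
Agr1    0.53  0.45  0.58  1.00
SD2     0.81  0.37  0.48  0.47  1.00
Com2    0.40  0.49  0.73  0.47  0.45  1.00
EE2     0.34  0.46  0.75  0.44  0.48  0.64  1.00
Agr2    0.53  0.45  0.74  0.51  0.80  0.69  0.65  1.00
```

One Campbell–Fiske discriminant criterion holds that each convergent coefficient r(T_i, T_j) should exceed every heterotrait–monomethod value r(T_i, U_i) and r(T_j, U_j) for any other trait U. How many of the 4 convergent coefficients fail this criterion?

2

Each convergent coefficient versus the relevant comparison correlations:
SD (methods 1·2): 0.81 vs {0.38, 0.45, 0.52, 0.48, 0.53, 0.80} → pass.
Com (methods 1·2): 0.49 vs {0.38, 0.45, 0.55, 0.64, 0.45, 0.69} → fail.
EE (methods 1·2): 0.75 vs {0.52, 0.48, 0.55, 0.64, 0.58, 0.65} → pass.
Agr (methods 1·2): 0.51 vs {0.53, 0.80, 0.45, 0.69, 0.58, 0.65} → fail.
2 of 4 fail.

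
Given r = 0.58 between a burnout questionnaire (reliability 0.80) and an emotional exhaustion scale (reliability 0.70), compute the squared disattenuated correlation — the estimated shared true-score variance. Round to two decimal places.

0.60

Disattenuated r = 0.58 / √(0.80 × 0.70) = 0.58 / 0.7483 = 0.7751.
Shared true-score variance = 0.7751² = 0.6008 ≈ 0.60.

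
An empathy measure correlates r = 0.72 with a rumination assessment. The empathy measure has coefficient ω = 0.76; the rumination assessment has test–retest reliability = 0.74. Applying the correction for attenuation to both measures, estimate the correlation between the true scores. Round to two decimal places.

r_true = r_obs / √(r_xx · r_yy) = 0.72 / √(0.76 × 0.74) = 0.72 / √0.5624 = 0.72 / 0.7499 ≈ 0.96.

0.96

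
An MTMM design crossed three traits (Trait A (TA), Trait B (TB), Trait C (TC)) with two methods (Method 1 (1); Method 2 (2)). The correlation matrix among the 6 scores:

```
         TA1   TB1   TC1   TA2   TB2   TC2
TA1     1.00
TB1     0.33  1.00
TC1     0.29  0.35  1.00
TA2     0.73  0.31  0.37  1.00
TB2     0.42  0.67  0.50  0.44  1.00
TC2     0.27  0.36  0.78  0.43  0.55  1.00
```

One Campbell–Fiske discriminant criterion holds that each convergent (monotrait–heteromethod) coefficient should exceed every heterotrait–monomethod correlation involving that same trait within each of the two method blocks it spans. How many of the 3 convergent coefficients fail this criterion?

0

Checking each validity diagonal entry against its comparison values:
TA (methods 1·2): 0.73 vs {0.33, 0.44, 0.29, 0.43} → pass.
TB (methods 1·2): 0.67 vs {0.33, 0.44, 0.35, 0.55} → pass.
TC (methods 1·2): 0.78 vs {0.29, 0.43, 0.35, 0.55} → pass.
0 of 3 fail.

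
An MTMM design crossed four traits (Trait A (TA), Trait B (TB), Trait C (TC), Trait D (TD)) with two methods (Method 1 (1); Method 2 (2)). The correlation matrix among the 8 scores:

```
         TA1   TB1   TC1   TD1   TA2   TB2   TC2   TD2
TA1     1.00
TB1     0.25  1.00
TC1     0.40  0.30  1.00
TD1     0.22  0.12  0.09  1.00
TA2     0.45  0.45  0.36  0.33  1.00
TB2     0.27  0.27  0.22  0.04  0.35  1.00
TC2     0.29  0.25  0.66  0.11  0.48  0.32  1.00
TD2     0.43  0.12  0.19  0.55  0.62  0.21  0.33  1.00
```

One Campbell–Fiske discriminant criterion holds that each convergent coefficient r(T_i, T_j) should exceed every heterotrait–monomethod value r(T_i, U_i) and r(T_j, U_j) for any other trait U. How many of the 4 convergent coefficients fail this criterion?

Each convergent coefficient versus the relevant comparison correlations:
TA (methods 1·2): 0.45 vs {0.25, 0.35, 0.40, 0.48, 0.22, 0.62} → fail.
TB (methods 1·2): 0.27 vs {0.25, 0.35, 0.30, 0.32, 0.12, 0.21} → fail.
TC (methods 1·2): 0.66 vs {0.40, 0.48, 0.30, 0.32, 0.09, 0.33} → pass.
TD (methods 1·2): 0.55 vs {0.22, 0.62, 0.12, 0.21, 0.09, 0.33} → fail.
3 of 4 fail.

3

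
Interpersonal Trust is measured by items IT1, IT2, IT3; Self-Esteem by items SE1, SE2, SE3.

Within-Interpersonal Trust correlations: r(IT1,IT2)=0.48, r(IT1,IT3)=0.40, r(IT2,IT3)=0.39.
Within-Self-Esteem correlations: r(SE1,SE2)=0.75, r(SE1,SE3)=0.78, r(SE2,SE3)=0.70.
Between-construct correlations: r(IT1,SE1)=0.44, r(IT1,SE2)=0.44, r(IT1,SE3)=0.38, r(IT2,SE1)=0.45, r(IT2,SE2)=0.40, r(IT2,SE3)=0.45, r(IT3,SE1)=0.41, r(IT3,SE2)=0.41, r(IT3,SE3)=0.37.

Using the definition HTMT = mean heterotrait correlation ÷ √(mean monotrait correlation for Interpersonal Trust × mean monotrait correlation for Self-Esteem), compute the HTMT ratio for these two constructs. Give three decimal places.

Mean heterotrait r = 3.75/9 = 0.4167.
Mean within-IT = 1.27/3 = 0.4233; mean within-SE = 2.23/3 = 0.7433.
Geometric mean = √(0.4233 × 0.7433) = 0.5609.
HTMT = 0.4167 / 0.5609 = 0.743.

0.743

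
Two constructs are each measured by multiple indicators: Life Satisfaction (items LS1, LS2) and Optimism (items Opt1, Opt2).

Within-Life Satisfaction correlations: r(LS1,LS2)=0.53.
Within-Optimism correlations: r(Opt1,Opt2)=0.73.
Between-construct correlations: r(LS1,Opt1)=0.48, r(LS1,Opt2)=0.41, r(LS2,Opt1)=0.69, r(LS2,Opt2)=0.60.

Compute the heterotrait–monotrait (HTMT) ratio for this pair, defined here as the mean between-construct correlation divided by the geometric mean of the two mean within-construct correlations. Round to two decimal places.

Mean between = 2.18/4 = 0.5450.
Mean within-LS = 0.53/1 = 0.5300; mean within-Opt = 0.73/1 = 0.7300.
Geometric mean = √(0.5300 × 0.7300) = 0.6220.
HTMT = 0.5450 / 0.6220 = 0.88.

0.88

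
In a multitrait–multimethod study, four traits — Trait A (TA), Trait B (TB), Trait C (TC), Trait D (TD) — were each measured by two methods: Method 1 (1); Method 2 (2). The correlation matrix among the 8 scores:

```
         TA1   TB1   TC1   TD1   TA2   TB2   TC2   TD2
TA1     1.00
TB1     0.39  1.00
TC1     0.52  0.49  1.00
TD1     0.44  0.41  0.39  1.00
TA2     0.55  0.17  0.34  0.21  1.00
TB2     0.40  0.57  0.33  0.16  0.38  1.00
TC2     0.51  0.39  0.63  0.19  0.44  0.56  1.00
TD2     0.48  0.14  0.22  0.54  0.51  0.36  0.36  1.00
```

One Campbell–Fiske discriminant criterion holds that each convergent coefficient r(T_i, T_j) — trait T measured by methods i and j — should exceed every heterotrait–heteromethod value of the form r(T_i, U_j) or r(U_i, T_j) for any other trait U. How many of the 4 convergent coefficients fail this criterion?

0

Checking each validity diagonal entry against its comparison values:
TA (methods 1·2): 0.55 vs {0.40, 0.17, 0.51, 0.34, 0.48, 0.21} → pass.
TB (methods 1·2): 0.57 vs {0.17, 0.40, 0.39, 0.33, 0.14, 0.16} → pass.
TC (methods 1·2): 0.63 vs {0.34, 0.51, 0.33, 0.39, 0.22, 0.19} → pass.
TD (methods 1·2): 0.54 vs {0.21, 0.48, 0.16, 0.14, 0.19, 0.22} → pass.
0 of 4 fail.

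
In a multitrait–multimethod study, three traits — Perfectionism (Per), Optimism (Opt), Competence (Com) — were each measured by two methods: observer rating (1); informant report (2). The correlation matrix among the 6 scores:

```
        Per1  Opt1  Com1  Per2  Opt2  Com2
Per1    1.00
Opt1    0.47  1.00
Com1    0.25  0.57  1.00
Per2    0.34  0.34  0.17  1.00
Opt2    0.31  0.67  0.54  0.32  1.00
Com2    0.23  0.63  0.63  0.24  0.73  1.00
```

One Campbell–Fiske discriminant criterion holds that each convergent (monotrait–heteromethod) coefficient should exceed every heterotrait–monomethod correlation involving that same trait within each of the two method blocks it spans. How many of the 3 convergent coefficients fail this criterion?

3

Each convergent coefficient versus the relevant comparison correlations:
Per (methods 1·2): 0.34 vs {0.47, 0.32, 0.25, 0.24} → fail.
Opt (methods 1·2): 0.67 vs {0.47, 0.32, 0.57, 0.73} → fail.
Com (methods 1·2): 0.63 vs {0.25, 0.24, 0.57, 0.73} → fail.
3 of 3 fail.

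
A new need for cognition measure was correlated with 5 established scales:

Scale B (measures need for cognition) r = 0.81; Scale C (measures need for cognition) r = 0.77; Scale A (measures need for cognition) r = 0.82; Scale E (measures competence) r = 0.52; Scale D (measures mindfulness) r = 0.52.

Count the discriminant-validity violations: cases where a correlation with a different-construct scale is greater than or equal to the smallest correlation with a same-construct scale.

0

Convergent (same construct = need for cognition): Scale B, Scale C, Scale A.
Smallest convergent = 0.77. Discriminant values: 0.52, 0.52; count ≥ 0.77 → 0.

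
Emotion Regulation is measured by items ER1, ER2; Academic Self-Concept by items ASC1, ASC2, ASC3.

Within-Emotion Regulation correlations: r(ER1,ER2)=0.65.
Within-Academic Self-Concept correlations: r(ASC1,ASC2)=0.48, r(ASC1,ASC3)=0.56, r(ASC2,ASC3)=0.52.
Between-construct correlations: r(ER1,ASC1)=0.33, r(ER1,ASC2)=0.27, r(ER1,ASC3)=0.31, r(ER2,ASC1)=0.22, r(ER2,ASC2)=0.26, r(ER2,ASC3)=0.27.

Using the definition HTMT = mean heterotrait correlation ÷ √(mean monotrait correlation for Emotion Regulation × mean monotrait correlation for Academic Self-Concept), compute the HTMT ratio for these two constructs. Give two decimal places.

0.48

Mean between = 1.66/6 = 0.2767.
Mean within-ER = 0.65/1 = 0.6500; mean within-ASC = 1.56/3 = 0.5200.
Geometric mean = √(0.6500 × 0.5200) = 0.5814.
HTMT = 0.2767 / 0.5814 = 0.48.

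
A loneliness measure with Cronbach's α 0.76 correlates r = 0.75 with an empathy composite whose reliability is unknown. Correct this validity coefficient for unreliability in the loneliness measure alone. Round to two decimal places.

Single correction: r_c = r_obs / √r_xx = 0.75 / √0.76 = 0.75 / 0.8718 ≈ 0.86.

0.86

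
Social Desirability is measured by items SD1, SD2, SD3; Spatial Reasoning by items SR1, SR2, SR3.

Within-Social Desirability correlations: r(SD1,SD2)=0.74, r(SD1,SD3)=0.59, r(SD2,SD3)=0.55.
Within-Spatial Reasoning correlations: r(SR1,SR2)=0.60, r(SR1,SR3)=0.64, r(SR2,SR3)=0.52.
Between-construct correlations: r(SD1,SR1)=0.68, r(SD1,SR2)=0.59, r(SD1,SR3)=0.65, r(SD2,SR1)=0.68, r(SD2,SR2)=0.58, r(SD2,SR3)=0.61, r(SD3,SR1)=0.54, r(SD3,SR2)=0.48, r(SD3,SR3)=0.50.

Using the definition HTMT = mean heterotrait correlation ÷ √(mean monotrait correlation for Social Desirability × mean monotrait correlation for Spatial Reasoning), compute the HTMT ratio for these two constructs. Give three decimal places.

0.973

Between-construct mean = 5.31/9 = 0.5900.
Mean within-SD = 1.88/3 = 0.6267; mean within-SR = 1.76/3 = 0.5867.
Geometric mean = √(0.6267 × 0.5867) = 0.6064.
HTMT = 0.5900 / 0.6064 = 0.973.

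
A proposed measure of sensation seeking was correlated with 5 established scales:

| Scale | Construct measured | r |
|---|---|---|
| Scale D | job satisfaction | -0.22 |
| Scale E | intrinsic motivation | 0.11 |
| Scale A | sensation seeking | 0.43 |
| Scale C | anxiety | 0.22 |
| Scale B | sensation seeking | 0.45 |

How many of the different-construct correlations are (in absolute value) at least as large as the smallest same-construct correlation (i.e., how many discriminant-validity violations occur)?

0

Convergent (same construct = sensation seeking): Scale A, Scale B.
Smallest convergent = 0.43. Discriminant |r|: 0.22, 0.11, 0.22; count ≥ 0.43 → 0.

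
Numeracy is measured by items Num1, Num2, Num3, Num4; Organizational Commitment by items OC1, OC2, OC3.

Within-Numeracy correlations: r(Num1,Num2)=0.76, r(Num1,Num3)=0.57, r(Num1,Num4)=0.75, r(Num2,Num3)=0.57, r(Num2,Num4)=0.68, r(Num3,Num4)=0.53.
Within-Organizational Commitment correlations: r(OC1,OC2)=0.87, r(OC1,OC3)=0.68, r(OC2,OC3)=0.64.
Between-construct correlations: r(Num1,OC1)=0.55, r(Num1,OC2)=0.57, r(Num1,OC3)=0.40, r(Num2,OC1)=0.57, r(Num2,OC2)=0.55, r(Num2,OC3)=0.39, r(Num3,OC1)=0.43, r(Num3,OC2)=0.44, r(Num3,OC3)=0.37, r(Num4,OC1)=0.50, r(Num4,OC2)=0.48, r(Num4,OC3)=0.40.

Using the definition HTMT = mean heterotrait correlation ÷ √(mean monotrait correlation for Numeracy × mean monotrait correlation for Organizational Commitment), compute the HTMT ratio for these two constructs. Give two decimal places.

0.69

Mean heterotrait r = 5.65/12 = 0.4708.
Mean within-Num = 3.86/6 = 0.6433; mean within-OC = 2.19/3 = 0.7300.
Geometric mean = √(0.6433 × 0.7300) = 0.6853.
HTMT = 0.4708 / 0.6853 = 0.69.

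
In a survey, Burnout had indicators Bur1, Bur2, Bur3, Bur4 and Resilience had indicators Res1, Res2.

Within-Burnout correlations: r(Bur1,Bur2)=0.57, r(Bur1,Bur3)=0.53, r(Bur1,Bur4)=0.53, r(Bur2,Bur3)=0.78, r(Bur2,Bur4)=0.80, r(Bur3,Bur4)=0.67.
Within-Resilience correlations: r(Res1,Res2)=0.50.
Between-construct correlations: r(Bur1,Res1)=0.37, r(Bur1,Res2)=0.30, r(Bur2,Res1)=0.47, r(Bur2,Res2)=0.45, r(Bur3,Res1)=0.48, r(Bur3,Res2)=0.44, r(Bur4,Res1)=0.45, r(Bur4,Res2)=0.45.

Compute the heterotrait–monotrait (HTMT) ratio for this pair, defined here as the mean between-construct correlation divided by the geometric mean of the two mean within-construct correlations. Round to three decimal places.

Mean heterotrait r = 3.41/8 = 0.4263.
Mean within-Bur = 3.88/6 = 0.6467; mean within-Res = 0.50/1 = 0.5000.
Geometric mean = √(0.6467 × 0.5000) = 0.5686.
HTMT = 0.4263 / 0.5686 = 0.750.

0.750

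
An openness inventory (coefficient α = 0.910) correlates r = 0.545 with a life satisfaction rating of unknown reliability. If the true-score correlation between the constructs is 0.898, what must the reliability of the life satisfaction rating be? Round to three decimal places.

r_true = r_obs / √(r_xx · r_yy) ⇒ 0.898 = 0.545 / √(0.910 · r_yy).
√(0.910 · r_yy) = 0.545 / 0.898 = 0.6069; 0.910 · r_yy = 0.3683; r_yy = 0.3683 / 0.910 ≈ 0.405.

0.405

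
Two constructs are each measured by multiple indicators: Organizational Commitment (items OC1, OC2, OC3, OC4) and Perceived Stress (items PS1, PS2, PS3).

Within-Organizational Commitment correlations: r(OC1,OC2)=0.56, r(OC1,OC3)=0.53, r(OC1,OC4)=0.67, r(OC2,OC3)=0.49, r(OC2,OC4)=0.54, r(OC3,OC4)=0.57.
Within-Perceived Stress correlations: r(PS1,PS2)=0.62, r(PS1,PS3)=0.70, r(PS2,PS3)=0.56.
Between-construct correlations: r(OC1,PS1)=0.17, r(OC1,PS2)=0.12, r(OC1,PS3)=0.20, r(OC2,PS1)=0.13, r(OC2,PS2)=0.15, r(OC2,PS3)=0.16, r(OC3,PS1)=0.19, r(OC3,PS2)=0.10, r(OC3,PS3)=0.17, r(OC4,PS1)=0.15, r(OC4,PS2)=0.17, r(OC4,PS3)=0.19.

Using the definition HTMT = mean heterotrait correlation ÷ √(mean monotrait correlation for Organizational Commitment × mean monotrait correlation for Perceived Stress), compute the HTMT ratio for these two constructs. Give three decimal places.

0.267

Between-construct mean = 1.90/12 = 0.1583.
Mean within-OC = 3.36/6 = 0.5600; mean within-PS = 1.88/3 = 0.6267.
Geometric mean = √(0.5600 × 0.6267) = 0.5924.
HTMT = 0.1583 / 0.5924 = 0.267.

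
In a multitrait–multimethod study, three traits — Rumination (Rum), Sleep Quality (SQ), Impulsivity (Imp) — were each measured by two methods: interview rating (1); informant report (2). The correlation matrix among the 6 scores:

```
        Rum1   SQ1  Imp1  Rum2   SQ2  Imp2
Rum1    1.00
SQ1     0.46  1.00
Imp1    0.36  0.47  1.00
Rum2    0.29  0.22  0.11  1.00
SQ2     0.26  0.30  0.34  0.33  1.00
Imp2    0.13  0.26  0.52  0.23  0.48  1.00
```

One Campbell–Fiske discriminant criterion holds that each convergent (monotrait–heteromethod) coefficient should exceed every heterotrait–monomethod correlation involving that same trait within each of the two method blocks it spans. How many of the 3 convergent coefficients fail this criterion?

2

Convergent coefficients and their comparison sets:
Rum (methods 1·2): 0.29 vs {0.46, 0.33, 0.36, 0.23} → fail.
SQ (methods 1·2): 0.30 vs {0.46, 0.33, 0.47, 0.48} → fail.
Imp (methods 1·2): 0.52 vs {0.36, 0.23, 0.47, 0.48} → pass.
2 of 3 fail.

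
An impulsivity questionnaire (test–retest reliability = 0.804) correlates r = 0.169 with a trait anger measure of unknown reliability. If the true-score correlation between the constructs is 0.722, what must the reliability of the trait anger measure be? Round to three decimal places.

0.068

r_true = r_obs / √(r_xx · r_yy) ⇒ 0.722 = 0.169 / √(0.804 · r_yy).
√(0.804 · r_yy) = 0.169 / 0.722 = 0.2341; 0.804 · r_yy = 0.0548; r_yy = 0.0548 / 0.804 ≈ 0.068.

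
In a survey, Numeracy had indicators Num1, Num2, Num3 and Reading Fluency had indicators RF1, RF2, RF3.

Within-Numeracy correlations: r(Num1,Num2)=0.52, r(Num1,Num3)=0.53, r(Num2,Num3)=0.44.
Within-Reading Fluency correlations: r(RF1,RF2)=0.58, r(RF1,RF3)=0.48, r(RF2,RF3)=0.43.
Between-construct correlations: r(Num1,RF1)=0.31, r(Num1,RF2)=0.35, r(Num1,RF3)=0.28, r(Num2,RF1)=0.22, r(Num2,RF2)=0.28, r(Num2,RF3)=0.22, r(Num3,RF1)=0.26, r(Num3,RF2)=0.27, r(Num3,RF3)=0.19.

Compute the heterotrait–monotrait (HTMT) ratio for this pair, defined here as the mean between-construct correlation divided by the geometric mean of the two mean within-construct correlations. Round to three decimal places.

0.532

Mean between = 2.38/9 = 0.2644.
Mean within-Num = 1.49/3 = 0.4967; mean within-RF = 1.49/3 = 0.4967.
Geometric mean = √(0.4967 × 0.4967) = 0.4967.
HTMT = 0.2644 / 0.4967 = 0.532.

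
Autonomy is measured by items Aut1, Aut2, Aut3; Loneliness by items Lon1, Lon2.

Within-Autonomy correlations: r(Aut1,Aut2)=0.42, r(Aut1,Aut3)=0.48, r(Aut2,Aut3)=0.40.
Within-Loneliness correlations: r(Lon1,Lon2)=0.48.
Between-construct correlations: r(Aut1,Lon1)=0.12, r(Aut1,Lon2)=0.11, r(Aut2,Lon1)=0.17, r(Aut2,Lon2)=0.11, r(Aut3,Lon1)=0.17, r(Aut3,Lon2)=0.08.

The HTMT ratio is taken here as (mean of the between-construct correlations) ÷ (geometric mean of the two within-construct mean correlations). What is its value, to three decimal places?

Mean between = 0.76/6 = 0.1267.
Mean within-Aut = 1.30/3 = 0.4333; mean within-Lon = 0.48/1 = 0.4800.
Geometric mean = √(0.4333 × 0.4800) = 0.4561.
HTMT = 0.1267 / 0.4561 = 0.278.

0.278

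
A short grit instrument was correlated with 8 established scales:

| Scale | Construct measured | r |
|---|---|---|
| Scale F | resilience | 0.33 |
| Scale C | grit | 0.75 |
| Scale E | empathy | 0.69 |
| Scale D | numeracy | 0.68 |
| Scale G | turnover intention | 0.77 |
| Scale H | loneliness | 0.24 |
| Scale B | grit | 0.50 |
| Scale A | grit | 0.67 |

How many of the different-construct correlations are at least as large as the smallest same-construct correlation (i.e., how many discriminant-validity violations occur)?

Convergent (same construct = grit): Scale C, Scale B, Scale A.
Smallest convergent = 0.50. Discriminant values: 0.33, 0.69, 0.68, 0.77, 0.24; count ≥ 0.50 → 3.

3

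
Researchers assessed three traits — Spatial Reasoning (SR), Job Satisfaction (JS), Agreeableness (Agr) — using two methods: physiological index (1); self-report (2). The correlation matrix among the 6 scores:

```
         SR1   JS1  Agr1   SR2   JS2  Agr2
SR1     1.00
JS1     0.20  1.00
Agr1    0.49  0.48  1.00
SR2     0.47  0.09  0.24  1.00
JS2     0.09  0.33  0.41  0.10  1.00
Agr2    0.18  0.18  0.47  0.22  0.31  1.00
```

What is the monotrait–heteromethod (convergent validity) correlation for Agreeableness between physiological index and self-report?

0.47

Same trait (Agr), different methods: r(Agr1, Agr2) = 0.47.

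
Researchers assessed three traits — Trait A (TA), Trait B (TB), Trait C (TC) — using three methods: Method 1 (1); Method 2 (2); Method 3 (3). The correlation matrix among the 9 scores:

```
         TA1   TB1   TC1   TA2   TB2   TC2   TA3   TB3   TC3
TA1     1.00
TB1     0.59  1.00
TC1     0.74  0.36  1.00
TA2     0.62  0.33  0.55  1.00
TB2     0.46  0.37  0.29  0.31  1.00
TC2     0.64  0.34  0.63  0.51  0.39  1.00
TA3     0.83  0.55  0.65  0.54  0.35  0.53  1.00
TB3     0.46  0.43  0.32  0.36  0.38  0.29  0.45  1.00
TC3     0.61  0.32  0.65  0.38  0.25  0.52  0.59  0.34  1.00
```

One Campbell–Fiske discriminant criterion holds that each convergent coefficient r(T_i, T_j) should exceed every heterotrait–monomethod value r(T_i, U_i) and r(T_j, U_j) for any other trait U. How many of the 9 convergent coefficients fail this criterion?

Checking each validity diagonal entry against its comparison values:
TA (methods 1·2): 0.62 vs {0.59, 0.31, 0.74, 0.51} → fail.
TA (methods 1·3): 0.83 vs {0.59, 0.45, 0.74, 0.59} → pass.
TA (methods 2·3): 0.54 vs {0.31, 0.45, 0.51, 0.59} → fail.
TB (methods 1·2): 0.37 vs {0.59, 0.31, 0.36, 0.39} → fail.
TB (methods 1·3): 0.43 vs {0.59, 0.45, 0.36, 0.34} → fail.
TB (methods 2·3): 0.38 vs {0.31, 0.45, 0.39, 0.34} → fail.
TC (methods 1·2): 0.63 vs {0.74, 0.51, 0.36, 0.39} → fail.
TC (methods 1·3): 0.65 vs {0.74, 0.59, 0.36, 0.34} → fail.
TC (methods 2·3): 0.52 vs {0.51, 0.59, 0.39, 0.34} → fail.
8 of 9 fail.

8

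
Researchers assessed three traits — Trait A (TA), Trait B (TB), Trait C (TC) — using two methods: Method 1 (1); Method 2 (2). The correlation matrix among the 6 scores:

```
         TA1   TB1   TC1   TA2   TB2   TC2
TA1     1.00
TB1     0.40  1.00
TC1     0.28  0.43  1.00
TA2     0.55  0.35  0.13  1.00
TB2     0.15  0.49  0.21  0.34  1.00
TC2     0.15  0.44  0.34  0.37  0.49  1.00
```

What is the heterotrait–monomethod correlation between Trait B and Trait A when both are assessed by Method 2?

0.34

Different traits, same method: r(TB2, TA2) = 0.34.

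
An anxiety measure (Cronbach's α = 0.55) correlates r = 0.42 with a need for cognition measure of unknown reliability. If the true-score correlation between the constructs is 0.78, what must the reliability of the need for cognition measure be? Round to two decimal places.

0.53

r_true = r_obs / √(r_xx · r_yy) ⇒ 0.78 = 0.42 / √(0.55 · r_yy).
√(0.55 · r_yy) = 0.42 / 0.78 = 0.5385; 0.55 · r_yy = 0.2900; r_yy = 0.2900 / 0.55 ≈ 0.53.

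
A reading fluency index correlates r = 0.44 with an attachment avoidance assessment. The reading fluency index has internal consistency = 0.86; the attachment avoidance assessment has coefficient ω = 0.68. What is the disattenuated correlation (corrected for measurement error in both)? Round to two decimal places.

0.58

r_true = r_obs / √(r_xx · r_yy) = 0.44 / √(0.86 × 0.68) = 0.44 / √0.5848 = 0.44 / 0.7647 ≈ 0.58.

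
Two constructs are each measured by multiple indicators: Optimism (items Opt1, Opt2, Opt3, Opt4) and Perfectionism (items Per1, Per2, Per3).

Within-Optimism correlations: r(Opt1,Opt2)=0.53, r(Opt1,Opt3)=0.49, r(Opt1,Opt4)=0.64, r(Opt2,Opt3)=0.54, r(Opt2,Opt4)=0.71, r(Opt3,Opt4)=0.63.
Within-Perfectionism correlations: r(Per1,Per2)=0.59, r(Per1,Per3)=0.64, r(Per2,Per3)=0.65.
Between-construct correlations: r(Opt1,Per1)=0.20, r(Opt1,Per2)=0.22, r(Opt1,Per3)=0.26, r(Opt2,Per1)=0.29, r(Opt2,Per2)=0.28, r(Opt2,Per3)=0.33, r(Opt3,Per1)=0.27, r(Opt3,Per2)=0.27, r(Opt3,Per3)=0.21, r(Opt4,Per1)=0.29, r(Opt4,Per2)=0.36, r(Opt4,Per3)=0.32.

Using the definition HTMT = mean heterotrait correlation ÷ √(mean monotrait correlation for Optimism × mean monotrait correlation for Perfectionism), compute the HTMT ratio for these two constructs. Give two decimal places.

0.45

Between-construct mean = 3.30/12 = 0.2750.
Mean within-Opt = 3.54/6 = 0.5900; mean within-Per = 1.88/3 = 0.6267.
Geometric mean = √(0.5900 × 0.6267) = 0.6081.
HTMT = 0.2750 / 0.6081 = 0.45.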